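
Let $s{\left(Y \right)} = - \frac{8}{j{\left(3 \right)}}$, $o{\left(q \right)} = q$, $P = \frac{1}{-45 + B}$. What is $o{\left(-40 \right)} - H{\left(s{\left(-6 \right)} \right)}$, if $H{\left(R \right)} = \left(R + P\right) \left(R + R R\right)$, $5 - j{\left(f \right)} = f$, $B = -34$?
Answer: $\frac{644}{79} \approx 8.1519$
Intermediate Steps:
$P = - \frac{1}{79}$ ($P = \frac{1}{-45 - 34} = \frac{1}{-79} = - \frac{1}{79} \approx -0.012658$)
$j{\left(f \right)} = 5 - f$
$s{\left(Y \right)} = -4$ ($s{\left(Y \right)} = - \frac{8}{5 - 3} = - \frac{8}{2} = \left(-8\right) \frac{1}{2} = -4$)
$H{\left(R \right)} = \left(- \frac{1}{79} + R\right) \left(R + R^{2}\right)$ ($H{\left(R \right)} = \left(R - \frac{1}{79}\right) \left(R + R R\right) = \left(- \frac{1}{79} + R\right) \left(R + R^{2}\right)$)
$o{\left(-40 \right)} - H{\left(s{\left(-6 \right)} \right)} = -40 - \frac{1}{79} \left(-4\right) \left(-1 + 78 \left(-4\right) + 79 \left(-4\right)^{2}\right) = -40 - \frac{1}{79} \left(-4\right) \left(-1 - 312 + 79 \cdot 16\right) = -40 - \frac{1}{79} \left(-4\right) \left(-1 - 312 + 1264\right) = -40 - \frac{1}{79} \left(-4\right) 951 = -40 - - \frac{3804}{79} = -40 + \frac{3804}{79} = \frac{644}{79}$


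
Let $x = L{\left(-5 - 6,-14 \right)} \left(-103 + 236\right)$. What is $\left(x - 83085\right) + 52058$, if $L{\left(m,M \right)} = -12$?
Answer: $-32623$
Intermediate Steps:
$x = -1596$ ($x = - 12 \left(-103 + 236\right) = \left(-12\right) 133 = -1596$)
$\left(x - 83085\right) + 52058 = \left(-1596 - 83085\right) + 52058 = -84681 + 52058 = -32623$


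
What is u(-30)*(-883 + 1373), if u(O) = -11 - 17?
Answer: -13720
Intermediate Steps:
u(O) = -28
u(-30)*(-883 + 1373) = -28*(-883 + 1373) = -28*490 = -13720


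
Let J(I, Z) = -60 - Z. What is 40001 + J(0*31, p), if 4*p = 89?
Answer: 159675/4 ≈ 39919.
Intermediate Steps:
p = 89/4 (p = (¼)*89 = 89/4 ≈ 22.250)
40001 + J(0*31, p) = 40001 + (-60 - 1*89/4) = 40001 + (-60 - 89/4) = 40001 - 329/4 = 159675/4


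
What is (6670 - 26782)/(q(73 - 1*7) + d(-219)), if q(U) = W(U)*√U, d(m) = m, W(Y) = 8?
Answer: 1468176/14579 + 53632*√66/14579 ≈ 130.59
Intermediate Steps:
q(U) = 8*√U
(6670 - 26782)/(q(73 - 1*7) + d(-219)) = (6670 - 26782)/(8*√(73 - 1*7) - 219) = -20112/(8*√(73 - 7) - 219) = -20112/(8*√66 - 219) = -20112/(-219 + 8*√66)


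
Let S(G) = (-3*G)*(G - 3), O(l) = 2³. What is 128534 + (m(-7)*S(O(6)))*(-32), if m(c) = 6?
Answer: 151574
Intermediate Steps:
O(l) = 8
S(G) = -3*G*(-3 + G) (S(G) = (-3*G)*(-3 + G) = -3*G*(-3 + G))
128534 + (m(-7)*S(O(6)))*(-32) = 128534 + (6*(3*8*(3 - 1*8)))*(-32) = 128534 + (6*(3*8*(3 - 8)))*(-32) = 128534 + (6*(3*8*(-5)))*(-32) = 128534 + (6*(-120))*(-32) = 128534 - 720*(-32) = 128534 + 23040 = 151574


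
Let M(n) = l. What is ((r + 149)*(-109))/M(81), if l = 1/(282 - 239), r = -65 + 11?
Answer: -445265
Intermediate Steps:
r = -54
l = 1/43 ≈ 0.023256
M(n) = 1/43
((r + 149)*(-109))/M(81) = ((-54 + 149)*(-109))/(1/43) = (95*(-109))*43 = -10355*43 = -445265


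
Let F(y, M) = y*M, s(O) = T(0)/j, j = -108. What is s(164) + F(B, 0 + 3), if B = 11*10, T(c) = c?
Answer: 330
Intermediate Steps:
B = 110
s(O) = 0 (s(O) = 0/(-108) = 0*(-1/108) = 0)
F(y, M) = M*y
s(164) + F(B, 0 + 3) = 0 + (0 + 3)*110 = 0 + 3*110 = 0 + 330 = 330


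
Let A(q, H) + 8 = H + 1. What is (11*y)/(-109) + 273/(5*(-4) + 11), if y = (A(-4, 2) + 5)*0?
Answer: -91/3 ≈ -30.333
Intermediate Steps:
A(q, H) = -7 + H (A(q, H) = -8 + (H + 1) = -8 + (1 + H) = -7 + H)
y = 0 (y = ((-7 + 2) + 5)*0 = (-5 + 5)*0 = 0*0 = 0)
(11*y)/(-109) + 273/(5*(-4) + 11) = (11*0)/(-109) + 273/(5*(-4) + 11) = 0*(-1/109) + 273/(-20 + 11) = 0 + 273/(-9) = 0 + 273*(-1/9) = 0 - 91/3 = -91/3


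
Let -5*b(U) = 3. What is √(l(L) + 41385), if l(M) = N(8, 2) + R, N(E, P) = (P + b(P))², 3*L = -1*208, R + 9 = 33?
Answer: √1035274/5 ≈ 203.50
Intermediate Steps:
R = 24 (R = -9 + 33 = 24)
b(U) = -⅗ (b(U) = -⅕*3 = -⅗)
L = -208/3 (L = (-1*208)/3 = (⅓)*(-208) = -208/3 ≈ -69.333)
N(E, P) = (-⅗ + P)² (N(E, P) = (P - ⅗)² = (-⅗ + P)²)
l(M) = 649/25 (l(M) = (-3 + 5*2)²/25 + 24 = (-3 + 10)²/25 + 24 = (1/25)*7² + 24 = (1/25)*49 + 24 = 49/25 + 24 = 649/25)
√(l(L) + 41385) = √(649/25 + 41385) = √(1035274/25) = √1035274/5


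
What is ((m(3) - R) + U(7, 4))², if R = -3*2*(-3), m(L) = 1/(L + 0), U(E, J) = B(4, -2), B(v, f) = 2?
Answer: 2209/9 ≈ 245.44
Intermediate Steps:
U(E, J) = 2
m(L) = 1/L
R = 18 (R = -6*(-3) = 18)
((m(3) - R) + U(7, 4))² = ((1/3 - 1*18) + 2)² = ((⅓ - 18) + 2)² = (-53/3 + 2)² = (-47/3)² = 2209/9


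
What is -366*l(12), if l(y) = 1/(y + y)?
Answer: -61/4 ≈ -15.250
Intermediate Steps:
l(y) = 1/(2*y)
-366*l(12) = -183/12 = -366*1/24 = -61/4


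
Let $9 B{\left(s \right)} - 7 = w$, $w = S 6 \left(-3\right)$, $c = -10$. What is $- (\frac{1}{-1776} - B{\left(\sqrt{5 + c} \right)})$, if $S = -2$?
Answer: $\frac{25459}{5328} \approx 4.7783$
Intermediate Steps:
$w = 36$ ($w = \left(-2\right) 6 \left(-3\right) = \left(-12\right) \left(-3\right) = 36$)
$B{\left(s \right)} = \frac{43}{9}$ ($B{\left(s \right)} = \frac{7}{9} + \frac{1}{9} \cdot 36 = \frac{7}{9} + 4 = \frac{43}{9}$)
$- (\frac{1}{-1776} - B{\left(\sqrt{5 + c} \right)}) = - (\frac{1}{-1776} - \frac{43}{9}) = - (- \frac{1}{1776} - \frac{43}{9}) = \left(-1\right) \left(- \frac{25459}{5328}\right) = \frac{25459}{5328}$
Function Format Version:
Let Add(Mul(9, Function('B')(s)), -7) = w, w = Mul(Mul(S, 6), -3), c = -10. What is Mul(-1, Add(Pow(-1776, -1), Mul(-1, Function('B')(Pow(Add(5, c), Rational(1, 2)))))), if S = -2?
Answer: Rational(25459, 5328) ≈ 4.7783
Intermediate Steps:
w = 36 (w = Mul(Mul(-2, 6), -3) = Mul(-12, -3) = 36)
Function('B')(s) = Rational(43, 9) (Function('B')(s) = Add(Rational(7, 9), Mul(Rational(1, 9), 36)) = Add(Rational(7, 9), 4) = Rational(43, 9))
Mul(-1, Add(Pow(-1776, -1), Mul(-1, Function('B')(Pow(Add(5, c), Rational(1, 2)))))) = Mul(-1, Add(Pow(-1776, -1), Mul(-1, Rational(43, 9)))) = Mul(-1, Add(Rational(-1, 1776), Rational(-43, 9))) = Mul(-1, Rational(-25459, 5328)) = Rational(25459, 5328)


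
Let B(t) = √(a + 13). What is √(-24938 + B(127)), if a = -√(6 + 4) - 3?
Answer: √(-24938 + √(10 - √10)) ≈ 157.91*I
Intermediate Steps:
a = -3 - √10 (a = -√10 - 3 = -3 - √10 ≈ -6.1623)
B(t) = √(10 - √10) (B(t) = √((-3 - √10) + 13) = √(10 - √10))
√(-24938 + B(127)) = √(-24938 + √(10 - √10))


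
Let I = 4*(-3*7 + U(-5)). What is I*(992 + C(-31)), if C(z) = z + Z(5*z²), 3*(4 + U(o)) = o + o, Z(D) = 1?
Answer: -327080/3 ≈ -1.0903e+5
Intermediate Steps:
U(o) = -4 + 2*o/3 (U(o) = -4 + (o + o)/3 = -4 + (2*o)/3 = -4 + 2*o/3)
I = -340/3 (I = 4*(-3*7 + (-4 + (⅔)*(-5))) = 4*(-21 + (-4 - 10/3)) = 4*(-21 - 22/3) = 4*(-85/3) = -340/3 ≈ -113.33)
C(z) = 1 + z (C(z) = z + 1 = 1 + z)
I*(992 + C(-31)) = -340*(992 + (1 - 31))/3 = -340*(992 - 30)/3 = -340/3*962 = -327080/3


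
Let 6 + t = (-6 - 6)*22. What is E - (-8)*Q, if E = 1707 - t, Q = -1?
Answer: 1969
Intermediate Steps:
t = -270 (t = -6 + (-6 - 6)*22 = -6 - 12*22 = -6 - 264 = -270)
E = 1977 (E = 1707 - 1*(-270) = 1707 + 270 = 1977)
E - (-8)*Q = 1977 - (-8)*(-1) = 1977 - 1*8 = 1977 - 8 = 1969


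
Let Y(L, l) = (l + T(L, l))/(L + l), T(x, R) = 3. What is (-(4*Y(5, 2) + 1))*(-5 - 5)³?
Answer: 27000/7 ≈ 3857.1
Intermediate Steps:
Y(L, l) = (3 + l)/(L + l) (Y(L, l) = (l + 3)/(L + l) = (3 + l)/(L + l))
(-(4*Y(5, 2) + 1))*(-5 - 5)³ = (-(4*((3 + 2)/(5 + 2)) + 1))*(-5 - 5)³ = -(4*(5/7) + 1)*(-10)³ = -(4*((⅐)*5) + 1)*(-1000) = -(4*(5/7) + 1)*(-1000) = -(20/7 + 1)*(-1000) = -1*27/7*(-1000) = -27/7*(-1000) = 27000/7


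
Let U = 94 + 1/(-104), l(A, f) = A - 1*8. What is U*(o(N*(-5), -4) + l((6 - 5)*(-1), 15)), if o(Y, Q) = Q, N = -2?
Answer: -9775/8 ≈ -1221.9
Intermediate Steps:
l(A, f) = -8 + A (l(A, f) = A - 8 = -8 + A)
U = 9775/104 (U = 94 - 1/104 = 9775/104 ≈ 93.990)
U*(o(N*(-5), -4) + l((6 - 5)*(-1), 15)) = 9775*(-4 + (-8 + (6 - 5)*(-1)))/104 = 9775*(-4 + (-8 + 1*(-1)))/104 = 9775*(-4 + (-8 - 1))/104 = 9775*(-4 - 9)/104 = (9775/104)*(-13) = -9775/8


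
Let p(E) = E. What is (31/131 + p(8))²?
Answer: 1164241/17161 ≈ 67.842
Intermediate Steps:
(31/131 + p(8))² = (31/131 + 8)² = (1079/131)² = 1164241/17161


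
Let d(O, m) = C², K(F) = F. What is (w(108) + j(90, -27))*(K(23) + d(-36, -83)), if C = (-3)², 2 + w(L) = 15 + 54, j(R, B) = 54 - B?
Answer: 15392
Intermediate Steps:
w(L) = 67 (w(L) = -2 + (15 + 54) = -2 + 69 = 67)
C = 9
d(O, m) = 81 (d(O, m) = 9² = 81)
(w(108) + j(90, -27))*(K(23) + d(-36, -83)) = (67 + (54 - 1*(-27)))*(23 + 81) = (67 + (54 + 27))*104 = (67 + 81)*104 = 148*104 = 15392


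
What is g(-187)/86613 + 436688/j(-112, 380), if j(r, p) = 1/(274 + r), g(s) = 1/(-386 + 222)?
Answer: 1004877684542591/14204532 ≈ 7.0743e+7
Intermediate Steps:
g(s) = -1/164 (g(s) = 1/(-164) = -1/164)
g(-187)/86613 + 436688/j(-112, 380) = -1/164/86613 + 436688/(1/(274 - 112)) = -1/164*1/86613 + 436688/(1/162) = -1/14204532 + 436688/(1/162) = -1/14204532 + 436688*162 = -1/14204532 + 70743456 = 1004877684542591/14204532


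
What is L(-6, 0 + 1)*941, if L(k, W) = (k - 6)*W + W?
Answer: -10351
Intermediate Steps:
L(k, W) = W + W*(-6 + k) (L(k, W) = (-6 + k)*W + W = W*(-6 + k) + W = W + W*(-6 + k))
L(-6, 0 + 1)*941 = ((0 + 1)*(-5 - 6))*941 = (1*(-11))*941 = -11*941 = -10351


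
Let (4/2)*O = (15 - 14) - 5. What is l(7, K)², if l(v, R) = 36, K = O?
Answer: 1296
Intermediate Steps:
O = -2 (O = ((15 - 14) - 5)/2 = (1 - 5)/2 = (½)*(-4) = -2)
K = -2
l(7, K)² = 36² = 1296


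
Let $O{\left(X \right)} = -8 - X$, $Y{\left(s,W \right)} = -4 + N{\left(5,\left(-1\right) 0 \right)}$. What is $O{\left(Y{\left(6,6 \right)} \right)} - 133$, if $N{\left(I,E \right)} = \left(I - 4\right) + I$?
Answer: $-143$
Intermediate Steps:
$N{\left(I,E \right)} = -4 + 2 I$ ($N{\left(I,E \right)} = \left(-4 + I\right) + I = -4 + 2 I$)
$Y{\left(s,W \right)} = 2$ ($Y{\left(s,W \right)} = -4 + \left(-4 + 2 \cdot 5\right) = -4 + \left(-4 + 10\right) = -4 + 6 = 2$)
$O{\left(Y{\left(6,6 \right)} \right)} - 133 = \left(-8 - 2\right) - 133 = -10 - 133 = -143$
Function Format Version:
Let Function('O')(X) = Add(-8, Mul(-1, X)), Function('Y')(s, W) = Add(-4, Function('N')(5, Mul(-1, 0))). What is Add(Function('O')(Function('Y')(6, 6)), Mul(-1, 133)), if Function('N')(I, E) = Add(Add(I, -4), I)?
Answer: -143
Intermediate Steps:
Function('N')(I, E) = Add(-4, Mul(2, I)) (Function('N')(I, E) = Add(Add(-4, I), I) = Add(-4, Mul(2, I)))
Function('Y')(s, W) = 2 (Function('Y')(s, W) = Add(-4, Add(-4, Mul(2, 5))) = Add(-4, Add(-4, 10)) = Add(-4, 6) = 2)
Add(Function('O')(Function('Y')(6, 6)), Mul(-1, 133)) = Add(Add(-8, Mul(-1, 2)), Mul(-1, 133)) = Add(Add(-8, -2), -133) = Add(-10, -133) = -143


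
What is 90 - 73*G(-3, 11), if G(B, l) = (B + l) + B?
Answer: -275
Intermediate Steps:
G(B, l) = l + 2*B
90 - 73*G(-3, 11) = 90 - 73*(11 + 2*(-3)) = 90 - 73*(11 - 6) = 90 - 73*5 = 90 - 365 = -275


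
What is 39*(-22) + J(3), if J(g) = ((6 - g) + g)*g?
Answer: -840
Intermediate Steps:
J(g) = 6*g
39*(-22) + J(3) = 39*(-22) + 6*3 = -858 + 18 = -840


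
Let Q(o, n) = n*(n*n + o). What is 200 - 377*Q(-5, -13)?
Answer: 803964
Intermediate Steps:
Q(o, n) = n*(o + n²) (Q(o, n) = n*(n² + o) = n*(o + n²))
200 - 377*Q(-5, -13) = 200 - (-4901)*(-5 + (-13)²) = 200 - (-4901)*(-5 + 169) = 200 - (-4901)*164 = 200 - 377*(-2132) = 200 + 803764 = 803964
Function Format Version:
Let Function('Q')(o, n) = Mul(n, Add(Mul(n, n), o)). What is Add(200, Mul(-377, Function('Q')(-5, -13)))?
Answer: 803964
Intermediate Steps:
Function('Q')(o, n) = Mul(n, Add(o, Pow(n, 2))) (Function('Q')(o, n) = Mul(n, Add(Pow(n, 2), o)) = Mul(n, Add(o, Pow(n, 2))))
Add(200, Mul(-377, Function('Q')(-5, -13))) = Add(200, Mul(-377, Mul(-13, Add(-5, Pow(-13, 2))))) = Add(200, Mul(-377, Mul(-13, Add(-5, 169)))) = Add(200, Mul(-377, Mul(-13, 164))) = Add(200, Mul(-377, -2132)) = Add(200, 803764) = 803964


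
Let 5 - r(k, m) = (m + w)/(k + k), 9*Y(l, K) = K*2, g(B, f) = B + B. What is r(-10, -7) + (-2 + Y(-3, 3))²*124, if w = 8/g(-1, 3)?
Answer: 40481/180 ≈ 224.89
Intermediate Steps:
g(B, f) = 2*B
w = -4 (w = 8/((2*(-1))) = 8/(-2) = 8*(-½) = -4)
Y(l, K) = 2*K/9 (Y(l, K) = (K*2)/9 = (2*K)/9 = 2*K/9)
r(k, m) = 5 - (-4 + m)/(2*k) (r(k, m) = 5 - (m - 4)/(k + k) = 5 - (-4 + m)/(2*k))
r(-10, -7) + (-2 + Y(-3, 3))²*124 = (½)*(4 - 1*(-7) + 10*(-10))/(-10) + (-2 + (2/9)*3)²*124 = (½)*(-⅒)*(4 + 7 - 100) + (-2 + ⅔)²*124 = (½)*(-⅒)*(-89) + (-4/3)²*124 = 89/20 + (16/9)*124 = 89/20 + 1984/9 = 40481/180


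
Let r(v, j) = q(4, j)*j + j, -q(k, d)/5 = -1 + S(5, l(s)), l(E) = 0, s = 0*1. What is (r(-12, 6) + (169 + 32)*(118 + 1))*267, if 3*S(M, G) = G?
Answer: 6395985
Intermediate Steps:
s = 0
S(M, G) = G/3
q(k, d) = 5 (q(k, d) = -5*(-1 + (1/3)*0) = -5*(-1 + 0) = -5*(-1) = 5)
r(v, j) = 6*j (r(v, j) = 5*j + j = 6*j)
(r(-12, 6) + (169 + 32)*(118 + 1))*267 = (6*6 + (169 + 32)*(118 + 1))*267 = (36 + 201*119)*267 = (36 + 23919)*267 = 23955*267 = 6395985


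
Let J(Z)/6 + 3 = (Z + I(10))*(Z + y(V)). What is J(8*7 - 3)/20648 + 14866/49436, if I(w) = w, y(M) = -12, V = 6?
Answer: 67013903/63797158 ≈ 1.0504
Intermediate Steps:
J(Z) = -18 + 6*(-12 + Z)*(10 + Z) (J(Z) = -18 + 6*((Z + 10)*(Z - 12)) = -18 + 6*((10 + Z)*(-12 + Z)) = -18 + 6*((-12 + Z)*(10 + Z)) = -18 + 6*(-12 + Z)*(10 + Z))
J(8*7 - 3)/20648 + 14866/49436 = (-738 - 12*(8*7 - 3) + 6*(8*7 - 3)²)/20648 + 14866/49436 = (-738 - 12*(56 - 3) + 6*(56 - 3)²)*(1/20648) + 14866*(1/49436) = (-738 - 12*53 + 6*53²)*(1/20648) + 7433/24718 = (-738 - 636 + 6*2809)*(1/20648) + 7433/24718 = (-738 - 636 + 16854)*(1/20648) + 7433/24718 = 15480*(1/20648) + 7433/24718 = 1935/2581 + 7433/24718 = 67013903/63797158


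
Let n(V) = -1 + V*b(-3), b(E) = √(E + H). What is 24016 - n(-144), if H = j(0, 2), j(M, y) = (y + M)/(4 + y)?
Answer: 24017 + 96*I*√6 ≈ 24017.0 + 235.15*I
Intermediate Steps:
j(M, y) = (M + y)/(4 + y)
H = ⅓ (H = (0 + 2)/(4 + 2) = 2/6 = (⅙)*2 = ⅓ ≈ 0.33333)
b(E) = √(⅓ + E) (b(E) = √(E + ⅓) = √(⅓ + E))
n(V) = -1 + 2*I*V*√6/3 (n(V) = -1 + V*(√(3 + 9*(-3))/3) = -1 + V*(√(3 - 27)/3) = -1 + V*(√(-24)/3) = -1 + V*((2*I*√6)/3) = -1 + V*(2*I*√6/3) = -1 + 2*I*V*√6/3)
24016 - n(-144) = 24016 - (-1 + (⅔)*I*(-144)*√6) = 24016 - (-1 - 96*I*√6) = 24016 + (1 + 96*I*√6) = 24017 + 96*I*√6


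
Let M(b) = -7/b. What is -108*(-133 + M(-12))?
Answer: 14301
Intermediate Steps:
-108*(-133 + M(-12)) = -108*(-133 - 7/(-12)) = -108*(-133 - 7*(-1/12)) = -108*(-133 + 7/12) = -108*(-1589/12) = 14301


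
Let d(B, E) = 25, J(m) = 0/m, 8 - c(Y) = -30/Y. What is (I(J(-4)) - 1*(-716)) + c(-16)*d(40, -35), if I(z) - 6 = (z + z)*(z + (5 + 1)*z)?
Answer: 7001/8 ≈ 875.13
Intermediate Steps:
c(Y) = 8 + 30/Y (c(Y) = 8 - (-30)/Y = 8 + 30/Y)
J(m) = 0
I(z) = 6 + 14*z² (I(z) = 6 + (z + z)*(z + (5 + 1)*z) = 6 + (2*z)*(z + 6*z) = 6 + (2*z)*(7*z) = 6 + 14*z²)
(I(J(-4)) - 1*(-716)) + c(-16)*d(40, -35) = ((6 + 14*0²) - 1*(-716)) + (8 + 30/(-16))*25 = ((6 + 14*0) + 716) + (8 + 30*(-1/16))*25 = ((6 + 0) + 716) + (8 - 15/8)*25 = (6 + 716) + (49/8)*25 = 722 + 1225/8 = 7001/8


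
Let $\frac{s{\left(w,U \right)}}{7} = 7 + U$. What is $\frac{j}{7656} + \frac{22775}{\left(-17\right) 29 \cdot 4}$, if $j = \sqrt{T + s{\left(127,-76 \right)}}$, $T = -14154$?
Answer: $- \frac{22775}{1972} + \frac{i \sqrt{14637}}{7656} \approx -11.549 + 0.015802 i$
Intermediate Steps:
$s{\left(w,U \right)} = 49 + 7 U$ ($s{\left(w,U \right)} = 7 \left(7 + U\right) = 49 + 7 U$)
$j = i \sqrt{14637}$ ($j = \sqrt{-14154 + \left(49 + 7 \left(-76\right)\right)} = \sqrt{-14154 + \left(49 - 532\right)} = \sqrt{-14154 - 483} = \sqrt{-14637} = i \sqrt{14637} \approx 120.98 i$)
$\frac{j}{7656} + \frac{22775}{\left(-17\right) 29 \cdot 4} = \frac{i \sqrt{14637}}{7656} + \frac{22775}{\left(-17\right) 29 \cdot 4} = i \sqrt{14637} \cdot \frac{1}{7656} + \frac{22775}{\left(-493\right) 4} = \frac{i \sqrt{14637}}{7656} + \frac{22775}{-1972} = \frac{i \sqrt{14637}}{7656} + 22775 \left(- \frac{1}{1972}\right) = \frac{i \sqrt{14637}}{7656} - \frac{22775}{1972} = - \frac{22775}{1972} + \frac{i \sqrt{14637}}{7656}$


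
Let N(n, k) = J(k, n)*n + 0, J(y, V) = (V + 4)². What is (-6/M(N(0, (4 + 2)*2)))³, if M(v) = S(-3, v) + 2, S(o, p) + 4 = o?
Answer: 216/125 ≈ 1.7280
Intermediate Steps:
S(o, p) = -4 + o
J(y, V) = (4 + V)²
N(n, k) = n*(4 + n)² (N(n, k) = (4 + n)²*n + 0 = n*(4 + n)² + 0 = n*(4 + n)²)
M(v) = -5 (M(v) = (-4 - 3) + 2 = -7 + 2 = -5)
(-6/M(N(0, (4 + 2)*2)))³ = (-6/(-5))³ = (-6*(-⅕))³ = (6/5)³ = 216/125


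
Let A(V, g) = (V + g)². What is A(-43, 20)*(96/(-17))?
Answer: -50784/17 ≈ -2987.3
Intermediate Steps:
A(-43, 20)*(96/(-17)) = (-43 + 20)²*(96/(-17)) = (-23)²*(96*(-1/17)) = 529*(-96/17) = -50784/17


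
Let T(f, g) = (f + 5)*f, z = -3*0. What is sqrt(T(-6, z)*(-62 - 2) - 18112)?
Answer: 136*I ≈ 136.0*I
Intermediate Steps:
z = 0
T(f, g) = f*(5 + f) (T(f, g) = (5 + f)*f = f*(5 + f))
sqrt(T(-6, z)*(-62 - 2) - 18112) = sqrt((-6*(5 - 6))*(-62 - 2) - 18112) = sqrt(-6*(-1)*(-64) - 18112) = sqrt(6*(-64) - 18112) = sqrt(-384 - 18112) = sqrt(-18496) = 136*I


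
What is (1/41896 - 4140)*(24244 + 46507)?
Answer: -12271721258689/41896 ≈ -2.9291e+8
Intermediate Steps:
(1/41896 - 4140)*(24244 + 46507) = (1/41896 - 4140)*70751 = -173449439/41896*70751 = -12271721258689/41896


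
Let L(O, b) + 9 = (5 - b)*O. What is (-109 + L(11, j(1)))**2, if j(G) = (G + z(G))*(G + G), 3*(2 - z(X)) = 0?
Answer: 16641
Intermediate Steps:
z(X) = 2 (z(X) = 2 - 1/3*0 = 2 + 0 = 2)
j(G) = 2*G*(2 + G) (j(G) = (G + 2)*(G + G) = (2 + G)*(2*G) = 2*G*(2 + G))
L(O, b) = -9 + O*(5 - b) (L(O, b) = -9 + (5 - b)*O = -9 + O*(5 - b))
(-109 + L(11, j(1)))**2 = (-109 + (-9 + 5*11 - 1*11*2*1*(2 + 1)))**2 = (-109 + (-9 + 55 - 1*11*2*1*3))**2 = (-109 + (-9 + 55 - 1*11*6))**2 = (-109 + (-9 + 55 - 66))**2 = (-109 - 20)**2 = (-129)**2 = 16641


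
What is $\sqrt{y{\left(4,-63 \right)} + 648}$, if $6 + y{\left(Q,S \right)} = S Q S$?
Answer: $\sqrt{16518} \approx 128.52$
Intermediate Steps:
$y{\left(Q,S \right)} = -6 + Q S^{2}$ ($y{\left(Q,S \right)} = -6 + S Q S = -6 + Q S S = -6 + Q S^{2}$)
$\sqrt{y{\left(4,-63 \right)} + 648} = \sqrt{\left(-6 + 4 \left(-63\right)^{2}\right) + 648} = \sqrt{\left(-6 + 4 \cdot 3969\right) + 648} = \sqrt{\left(-6 + 15876\right) + 648} = \sqrt{15870 + 648} = \sqrt{16518}$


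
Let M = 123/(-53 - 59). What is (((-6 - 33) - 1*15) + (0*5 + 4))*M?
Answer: 3075/56 ≈ 54.911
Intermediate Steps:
M = -123/112 (M = 123/(-112) = 123*(-1/112) = -123/112 ≈ -1.0982)
(((-6 - 33) - 1*15) + (0*5 + 4))*M = (((-6 - 33) - 1*15) + (0*5 + 4))*(-123/112) = ((-39 - 15) + (0 + 4))*(-123/112) = (-54 + 4)*(-123/112) = -50*(-123/112) = 3075/56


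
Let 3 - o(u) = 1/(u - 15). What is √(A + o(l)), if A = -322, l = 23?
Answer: I*√5106/4 ≈ 17.864*I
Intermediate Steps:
o(u) = 3 - 1/(-15 + u) (o(u) = 3 - 1/(u - 15) = 3 - 1/(-15 + u))
√(A + o(l)) = √(-322 + (-46 + 3*23)/(-15 + 23)) = √(-322 + (-46 + 69)/8) = √(-322 + (⅛)*23) = √(-322 + 23/8) = √(-2553/8) = I*√5106/4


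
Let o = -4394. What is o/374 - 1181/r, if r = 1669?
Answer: -3887640/312103 ≈ -12.456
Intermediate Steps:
o/374 - 1181/r = -4394/374 - 1181/1669 = -4394*1/374 - 1181*1/1669 = -2197/187 - 1181/1669 = -3887640/312103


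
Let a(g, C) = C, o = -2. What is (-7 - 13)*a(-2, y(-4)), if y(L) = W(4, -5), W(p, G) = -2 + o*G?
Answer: -160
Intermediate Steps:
W(p, G) = -2 - 2*G
y(L) = 8 (y(L) = -2 - 2*(-5) = -2 + 10 = 8)
(-7 - 13)*a(-2, y(-4)) = (-7 - 13)*8 = -20*8 = -160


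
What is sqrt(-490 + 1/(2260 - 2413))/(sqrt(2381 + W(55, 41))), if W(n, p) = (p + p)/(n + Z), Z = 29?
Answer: I*sqrt(5355231159642)/5102193 ≈ 0.45356*I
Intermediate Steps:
W(n, p) = 2*p/(29 + n) (W(n, p) = (p + p)/(n + 29) = (2*p)/(29 + n) = 2*p/(29 + n))
sqrt(-490 + 1/(2260 - 2413))/(sqrt(2381 + W(55, 41))) = sqrt(-490 + 1/(2260 - 2413))/(sqrt(2381 + 2*41/(29 + 55))) = sqrt(-490 + 1/(-153))/(sqrt(2381 + 2*41/84)) = sqrt(-490 - 1/153)/(sqrt(2381 + 2*41*(1/84))) = sqrt(-74971/153)/(sqrt(2381 + 41/42)) = (I*sqrt(1274507)/51)/(sqrt(100043/42)) = (I*sqrt(1274507)/51)/((sqrt(4201806)/42)) = (I*sqrt(1274507)/51)*(sqrt(4201806)/100043) = I*sqrt(5355231159642)/5102193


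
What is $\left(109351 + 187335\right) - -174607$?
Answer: $471293$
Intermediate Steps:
$\left(109351 + 187335\right) - -174607 = 296686 + 174607 = 471293$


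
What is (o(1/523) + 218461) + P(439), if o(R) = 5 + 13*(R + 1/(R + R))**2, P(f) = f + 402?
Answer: 1212597001105/1094116 ≈ 1.1083e+6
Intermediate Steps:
P(f) = 402 + f
o(R) = 5 + 13*(R + 1/(2*R))**2
(o(1/523) + 218461) + P(439) = ((18 + 13*(1/523)**2 + 13/(4*(1/523)**2)) + 218461) + (402 + 439) = ((18 + 13*(1/523)**2 + 13/(4*523**(-2))) + 218461) + 841 = ((18 + 13*(1/273529) + (13/4)*273529) + 218461) + 841 = ((18 + 13/273529 + 3555877/4) + 218461) + 841 = (972655174073/1094116 + 218461) + 841 = 1211676849549/1094116 + 841 = 1212597001105/1094116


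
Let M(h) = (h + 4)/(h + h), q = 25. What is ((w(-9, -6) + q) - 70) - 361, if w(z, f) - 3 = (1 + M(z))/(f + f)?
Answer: -87071/216 ≈ -403.11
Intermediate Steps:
M(h) = (4 + h)/(2*h) (M(h) = (4 + h)/((2*h)) = (4 + h)*(1/(2*h)) = (4 + h)/(2*h))
w(z, f) = 3 + (1 + (4 + z)/(2*z))/(2*f) (w(z, f) = 3 + (1 + (4 + z)/(2*z))/(f + f) = 3 + (1 + (4 + z)/(2*z))/((2*f)) = 3 + (1 + (4 + z)/(2*z))*(1/(2*f)) = 3 + (1 + (4 + z)/(2*z))/(2*f))
((w(-9, -6) + q) - 70) - 361 = (((3 + (¾)/(-6) + 1/(-6*(-9))) + 25) - 70) - 361 = (((3 + (¾)*(-⅙) - ⅙*(-⅑)) + 25) - 70) - 361 = (((3 - ⅛ + 1/54) + 25) - 70) - 361 = ((625/216 + 25) - 70) - 361 = (6025/216 - 70) - 361 = -9095/216 - 361 = -87071/216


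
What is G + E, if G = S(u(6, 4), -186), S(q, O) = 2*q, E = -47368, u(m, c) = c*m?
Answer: -47320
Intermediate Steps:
G = 48 (G = 2*(4*6) = 2*24 = 48)
G + E = 48 - 47368 = -47320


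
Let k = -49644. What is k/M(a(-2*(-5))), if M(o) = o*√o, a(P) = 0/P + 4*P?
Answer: -12411*√10/200 ≈ -196.24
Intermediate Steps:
a(P) = 4*P (a(P) = 0 + 4*P = 4*P)
M(o) = o^(3/2)
k/M(a(-2*(-5))) = -49644*(√10/100)/8 = -49644*√10/800 = -12411*√10/200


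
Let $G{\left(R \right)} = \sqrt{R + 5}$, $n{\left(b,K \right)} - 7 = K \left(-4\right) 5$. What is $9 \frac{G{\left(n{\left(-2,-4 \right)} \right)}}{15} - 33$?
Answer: $-33 + \frac{6 \sqrt{23}}{5} \approx -27.245$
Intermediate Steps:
$n{\left(b,K \right)} = 7 - 20 K$ ($n{\left(b,K \right)} = 7 + K \left(-4\right) 5 = 7 + - 4 K 5 = 7 - 20 K$)
$G{\left(R \right)} = \sqrt{5 + R}$
$9 \frac{G{\left(n{\left(-2,-4 \right)} \right)}}{15} - 33 = 9 \frac{\sqrt{5 + \left(7 - -80\right)}}{15} - 33 = 9 \sqrt{5 + \left(7 + 80\right)} \frac{1}{15} - 33 = 9 \sqrt{5 + 87} \cdot \frac{1}{15} - 33 = 9 \sqrt{92} \cdot \frac{1}{15} - 33 = 9 \cdot 2 \sqrt{23} \cdot \frac{1}{15} - 33 = 9 \frac{2 \sqrt{23}}{15} - 33 = \frac{6 \sqrt{23}}{5} - 33 = -33 + \frac{6 \sqrt{23}}{5}$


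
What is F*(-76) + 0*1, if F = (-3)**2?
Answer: -684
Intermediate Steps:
F = 9
F*(-76) + 0*1 = 9*(-76) + 0*1 = -684 + 0 = -684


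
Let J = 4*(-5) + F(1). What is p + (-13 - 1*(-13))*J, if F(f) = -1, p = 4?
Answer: 4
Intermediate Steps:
J = -21 (J = 4*(-5) - 1 = -20 - 1 = -21)
p + (-13 - 1*(-13))*J = 4 + (-13 - 1*(-13))*(-21) = 4 + (-13 + 13)*(-21) = 4 + 0*(-21) = 4 + 0 = 4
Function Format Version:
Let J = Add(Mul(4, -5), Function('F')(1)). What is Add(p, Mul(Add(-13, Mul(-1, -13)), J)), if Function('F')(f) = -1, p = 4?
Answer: 4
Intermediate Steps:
J = -21 (J = Add(Mul(4, -5), -1) = Add(-20, -1) = -21)
Add(p, Mul(Add(-13, Mul(-1, -13)), J)) = Add(4, Mul(Add(-13, Mul(-1, -13)), -21)) = Add(4, Mul(Add(-13, 13), -21)) = Add(4, Mul(0, -21)) = Add(4, 0) = 4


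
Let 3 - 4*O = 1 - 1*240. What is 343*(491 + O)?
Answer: 378329/2 ≈ 1.8916e+5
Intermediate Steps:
O = 121/2 (O = 3/4 - (1 - 1*240)/4 = 3/4 - (1 - 240)/4 = 3/4 - 1/4*(-239) = 3/4 + 239/4 = 121/2 ≈ 60.500)
343*(491 + O) = 343*(491 + 121/2) = 343*(1103/2) = 378329/2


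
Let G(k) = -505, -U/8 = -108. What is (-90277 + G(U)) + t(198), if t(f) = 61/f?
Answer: -17974775/198 ≈ -90782.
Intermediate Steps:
U = 864 (U = -8*(-108) = 864)
(-90277 + G(U)) + t(198) = (-90277 - 505) + 61/198 = -90782 + 61*(1/198) = -90782 + 61/198 = -17974775/198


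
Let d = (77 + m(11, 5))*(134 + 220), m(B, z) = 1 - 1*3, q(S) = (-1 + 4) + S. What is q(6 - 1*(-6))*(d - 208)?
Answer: 395130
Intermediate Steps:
q(S) = 3 + S
m(B, z) = -2 (m(B, z) = 1 - 3 = -2)
d = 26550 (d = (77 - 2)*(134 + 220) = 75*354 = 26550)
q(6 - 1*(-6))*(d - 208) = (3 + (6 - 1*(-6)))*(26550 - 208) = (3 + (6 + 6))*26342 = (3 + 12)*26342 = 15*26342 = 395130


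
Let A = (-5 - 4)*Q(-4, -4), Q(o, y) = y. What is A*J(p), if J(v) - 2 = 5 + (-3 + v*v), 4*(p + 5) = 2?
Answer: 873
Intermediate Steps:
p = -9/2 (p = -5 + (¼)*2 = -5 + ½ = -9/2 ≈ -4.5000)
A = 36 (A = (-5 - 4)*(-4) = -9*(-4) = 36)
J(v) = 4 + v² (J(v) = 2 + (5 + (-3 + v*v)) = 2 + (5 + (-3 + v²)) = 2 + (2 + v²) = 4 + v²)
A*J(p) = 36*(4 + (-9/2)²) = 36*(4 + 81/4) = 36*(97/4) = 873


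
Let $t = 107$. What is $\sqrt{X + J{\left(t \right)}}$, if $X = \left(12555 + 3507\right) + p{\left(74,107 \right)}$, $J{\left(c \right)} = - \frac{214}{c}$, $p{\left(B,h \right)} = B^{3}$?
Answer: $2 \sqrt{105321} \approx 649.06$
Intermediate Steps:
$X = 421286$ ($X = \left(12555 + 3507\right) + 74^{3} = 16062 + 405224 = 421286$)
$\sqrt{X + J{\left(t \right)}} = \sqrt{421286 - \frac{214}{107}} = \sqrt{421286 - 2} = \sqrt{421284} = 2 \sqrt{105321}$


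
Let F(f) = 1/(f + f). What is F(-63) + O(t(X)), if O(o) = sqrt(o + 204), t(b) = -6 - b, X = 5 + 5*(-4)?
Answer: -1/126 + sqrt(213) ≈ 14.587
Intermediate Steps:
X = -15 (X = 5 - 20 = -15)
F(f) = 1/(2*f)
O(o) = sqrt(204 + o)
F(-63) + O(t(X)) = (1/2)/(-63) + sqrt(204 + (-6 - 1*(-15))) = (1/2)*(-1/63) + sqrt(204 + (-6 + 15)) = -1/126 + sqrt(204 + 9) = -1/126 + sqrt(213)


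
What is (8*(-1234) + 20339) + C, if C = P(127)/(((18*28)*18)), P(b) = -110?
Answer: 47478257/4536 ≈ 10467.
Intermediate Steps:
C = -55/4536 (C = -110/((18*28)*18) = -110/(504*18) = -110/9072 = -110*1/9072 = -55/4536 ≈ -0.012125)
(8*(-1234) + 20339) + C = (8*(-1234) + 20339) - 55/4536 = (-9872 + 20339) - 55/4536 = 10467 - 55/4536 = 47478257/4536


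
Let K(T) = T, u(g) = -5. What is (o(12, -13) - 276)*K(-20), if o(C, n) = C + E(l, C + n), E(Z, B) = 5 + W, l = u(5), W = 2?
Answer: 5140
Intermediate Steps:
l = -5
E(Z, B) = 7 (E(Z, B) = 5 + 2 = 7)
o(C, n) = 7 + C (o(C, n) = C + 7 = 7 + C)
(o(12, -13) - 276)*K(-20) = ((7 + 12) - 276)*(-20) = (19 - 276)*(-20) = -257*(-20) = 5140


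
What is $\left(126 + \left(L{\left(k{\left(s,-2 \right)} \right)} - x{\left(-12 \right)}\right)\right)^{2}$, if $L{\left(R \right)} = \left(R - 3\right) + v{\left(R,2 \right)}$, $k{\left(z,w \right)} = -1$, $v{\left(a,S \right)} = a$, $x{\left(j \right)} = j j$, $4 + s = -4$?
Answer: $529$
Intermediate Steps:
$s = -8$ ($s = -4 - 4 = -8$)
$x{\left(j \right)} = j^{2}$
$L{\left(R \right)} = -3 + 2 R$ ($L{\left(R \right)} = \left(R - 3\right) + R = \left(-3 + R\right) + R = -3 + 2 R$)
$\left(126 + \left(L{\left(k{\left(s,-2 \right)} \right)} - x{\left(-12 \right)}\right)\right)^{2} = \left(126 + \left(\left(-3 + 2 \left(-1\right)\right) - \left(-12\right)^{2}\right)\right)^{2} = \left(126 - 149\right)^{2} = \left(-23\right)^{2} = 529$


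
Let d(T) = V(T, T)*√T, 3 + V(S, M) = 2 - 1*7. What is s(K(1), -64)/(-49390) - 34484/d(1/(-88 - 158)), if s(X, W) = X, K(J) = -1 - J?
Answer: 1/24695 - 8621*I*√246/2 ≈ 4.0494e-5 - 67608.0*I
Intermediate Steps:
V(S, M) = -8 (V(S, M) = -3 + (2 - 1*7) = -3 + (2 - 7) = -3 - 5 = -8)
d(T) = -8*√T
s(K(1), -64)/(-49390) - 34484/d(1/(-88 - 158)) = (-1 - 1*1)/(-49390) - 34484*I*√246/8 = (-1 - 1)*(-1/49390) - 34484*I*√246/8 = -2*(-1/49390) - 34484*I*√246/8 = 1/24695 - 34484*I*√246/8 = 1/24695 - 8621*I*√246/2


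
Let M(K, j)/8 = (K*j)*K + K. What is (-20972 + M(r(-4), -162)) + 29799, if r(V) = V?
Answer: -11941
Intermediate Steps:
M(K, j) = 8*K + 8*j*K**2 (M(K, j) = 8*((K*j)*K + K) = 8*(j*K**2 + K) = 8*(K + j*K**2) = 8*K + 8*j*K**2)
(-20972 + M(r(-4), -162)) + 29799 = (-20972 + 8*(-4)*(1 - 4*(-162))) + 29799 = (-20972 + 8*(-4)*(1 + 648)) + 29799 = (-20972 + 8*(-4)*649) + 29799 = (-20972 - 20768) + 29799 = -41740 + 29799 = -11941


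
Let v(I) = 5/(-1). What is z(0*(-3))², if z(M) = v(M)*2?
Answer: 100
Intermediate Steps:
v(I) = -5 (v(I) = 5*(-1) = -5)
z(M) = -10 (z(M) = -5*2 = -10)
z(0*(-3))² = (-10)² = 100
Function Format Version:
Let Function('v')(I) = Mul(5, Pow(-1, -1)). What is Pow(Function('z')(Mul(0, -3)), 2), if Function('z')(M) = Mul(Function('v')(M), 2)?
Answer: 100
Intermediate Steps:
Function('v')(I) = -5 (Function('v')(I) = Mul(5, -1) = -5)
Function('z')(M) = -10 (Function('z')(M) = Mul(-5, 2) = -10)
Pow(Function('z')(Mul(0, -3)), 2) = Pow(-10, 2) = 100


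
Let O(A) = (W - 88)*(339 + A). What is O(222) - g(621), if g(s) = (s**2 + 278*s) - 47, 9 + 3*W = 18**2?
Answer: -548695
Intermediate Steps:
W = 105 (W = -3 + (1/3)*18**2 = -3 + (1/3)*324 = -3 + 108 = 105)
g(s) = -47 + s**2 + 278*s
O(A) = 5763 + 17*A (O(A) = (105 - 88)*(339 + A) = 17*(339 + A) = 5763 + 17*A)
O(222) - g(621) = (5763 + 17*222) - (-47 + 621**2 + 278*621) = (5763 + 3774) - (-47 + 385641 + 172638) = 9537 - 1*558232 = 9537 - 558232 = -548695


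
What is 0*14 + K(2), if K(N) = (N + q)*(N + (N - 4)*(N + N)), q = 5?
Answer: -42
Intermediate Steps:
K(N) = (5 + N)*(N + 2*N*(-4 + N)) (K(N) = (N + 5)*(N + (N - 4)*(N + N)) = (5 + N)*(N + (-4 + N)*(2*N)) = (5 + N)*(N + 2*N*(-4 + N)))
0*14 + K(2) = 0*14 + 2*(-35 + 2*2² + 3*2) = 0 + 2*(-35 + 2*4 + 6) = 0 + 2*(-35 + 8 + 6) = 0 + 2*(-21) = 0 - 42 = -42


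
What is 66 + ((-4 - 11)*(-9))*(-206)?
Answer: -27744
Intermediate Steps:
66 + ((-4 - 11)*(-9))*(-206) = 66 - 15*(-9)*(-206) = 66 + 135*(-206) = 66 - 27810 = -27744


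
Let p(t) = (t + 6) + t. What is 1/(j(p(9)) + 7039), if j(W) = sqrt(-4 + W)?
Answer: 7039/49547501 - 2*sqrt(5)/49547501 ≈ 0.00014198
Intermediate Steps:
p(t) = 6 + 2*t (p(t) = (6 + t) + t = 6 + 2*t)
1/(j(p(9)) + 7039) = 1/(sqrt(-4 + (6 + 2*9)) + 7039) = 1/(sqrt(-4 + (6 + 18)) + 7039) = 1/(sqrt(-4 + 24) + 7039) = 1/(sqrt(20) + 7039) = 1/(2*sqrt(5) + 7039) = 1/(7039 + 2*sqrt(5))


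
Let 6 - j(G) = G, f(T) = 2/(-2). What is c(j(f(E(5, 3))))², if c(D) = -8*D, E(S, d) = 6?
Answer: 3136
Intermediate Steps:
f(T) = -1 (f(T) = 2*(-½) = -1)
j(G) = 6 - G
c(j(f(E(5, 3))))² = (-8*(6 - 1*(-1)))² = (-8*(6 + 1))² = (-8*7)² = (-56)² = 3136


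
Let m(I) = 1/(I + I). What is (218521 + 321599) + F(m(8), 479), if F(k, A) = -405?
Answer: 539715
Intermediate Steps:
m(I) = 1/(2*I)
(218521 + 321599) + F(m(8), 479) = (218521 + 321599) - 405 = 540120 - 405 = 539715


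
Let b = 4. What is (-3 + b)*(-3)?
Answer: -3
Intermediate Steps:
(-3 + b)*(-3) = (-3 + 4)*(-3) = 1*(-3) = -3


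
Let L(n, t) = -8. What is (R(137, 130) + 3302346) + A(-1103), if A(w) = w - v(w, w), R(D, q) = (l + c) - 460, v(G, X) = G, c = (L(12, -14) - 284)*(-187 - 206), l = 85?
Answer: 3416727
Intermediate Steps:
c = 114756 (c = (-8 - 284)*(-187 - 206) = -292*(-393) = 114756)
R(D, q) = 114381 (R(D, q) = (85 + 114756) - 460 = 114841 - 460 = 114381)
A(w) = 0 (A(w) = w - w = 0)
(R(137, 130) + 3302346) + A(-1103) = (114381 + 3302346) + 0 = 3416727 + 0 = 3416727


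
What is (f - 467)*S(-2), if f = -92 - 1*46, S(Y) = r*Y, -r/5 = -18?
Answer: 108900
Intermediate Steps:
r = 90 (r = -5*(-18) = 90)
S(Y) = 90*Y
f = -138 (f = -92 - 46 = -138)
(f - 467)*S(-2) = (-138 - 467)*(90*(-2)) = -605*(-180) = 108900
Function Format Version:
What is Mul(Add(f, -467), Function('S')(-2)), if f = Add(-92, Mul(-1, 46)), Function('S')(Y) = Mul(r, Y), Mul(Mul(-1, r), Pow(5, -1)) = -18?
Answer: 108900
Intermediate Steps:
r = 90 (r = Mul(-5, -18) = 90)
Function('S')(Y) = Mul(90, Y)
f = -138 (f = Add(-92, -46) = -138)
Mul(Add(f, -467), Function('S')(-2)) = Mul(Add(-138, -467), Mul(90, -2)) = Mul(-605, -180) = 108900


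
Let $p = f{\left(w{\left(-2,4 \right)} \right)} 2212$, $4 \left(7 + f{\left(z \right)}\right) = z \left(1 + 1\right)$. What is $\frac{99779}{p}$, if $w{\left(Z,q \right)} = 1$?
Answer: $- \frac{99779}{14378} \approx -6.9397$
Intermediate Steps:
$f{\left(z \right)} = -7 + \frac{z}{2}$ ($f{\left(z \right)} = -7 + \frac{z \left(1 + 1\right)}{4} = -7 + \frac{z 2}{4} = -7 + \frac{2 z}{4} = -7 + \frac{z}{2}$)
$p = -14378$ ($p = \left(-7 + \frac{1}{2} \cdot 1\right) 2212 = \left(-7 + \frac{1}{2}\right) 2212 = \left(- \frac{13}{2}\right) 2212 = -14378$)
$\frac{99779}{p} = \frac{99779}{-14378} = 99779 \left(- \frac{1}{14378}\right) = - \frac{99779}{14378}$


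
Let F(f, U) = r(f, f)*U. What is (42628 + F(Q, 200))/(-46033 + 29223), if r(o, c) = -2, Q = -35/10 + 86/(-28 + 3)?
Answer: -21114/8405 ≈ -2.5121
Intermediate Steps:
Q = -347/50 (Q = -35*⅒ + 86/(-25) = -7/2 + 86*(-1/25) = -7/2 - 86/25 = -347/50 ≈ -6.9400)
F(f, U) = -2*U
(42628 + F(Q, 200))/(-46033 + 29223) = (42628 - 2*200)/(-46033 + 29223) = (42628 - 400)/(-16810) = 42228*(-1/16810) = -21114/8405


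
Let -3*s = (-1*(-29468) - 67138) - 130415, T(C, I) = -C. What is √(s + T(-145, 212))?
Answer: 2*√126390/3 ≈ 237.01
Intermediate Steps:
s = 168085/3 (s = -((-1*(-29468) - 67138) - 130415)/3 = -((29468 - 67138) - 130415)/3 = -(-37670 - 130415)/3 = -⅓*(-168085) = 168085/3 ≈ 56028.)
√(s + T(-145, 212)) = √(168085/3 - 1*(-145)) = √(168085/3 + 145) = √(168520/3) = 2*√126390/3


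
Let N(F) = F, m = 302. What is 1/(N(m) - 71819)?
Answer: -1/71517 ≈ -1.3983e-5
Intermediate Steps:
1/(N(m) - 71819) = 1/(302 - 71819) = 1/(-71517) = -1/71517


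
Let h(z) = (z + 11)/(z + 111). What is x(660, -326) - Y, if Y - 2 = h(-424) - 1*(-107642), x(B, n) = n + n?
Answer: -33897061/313 ≈ -1.0830e+5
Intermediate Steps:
x(B, n) = 2*n
h(z) = (11 + z)/(111 + z)
Y = 33692985/313 (Y = 2 + ((11 - 424)/(111 - 424) - 1*(-107642)) = 2 + (-413/(-313) + 107642) = 2 + (-1/313*(-413) + 107642) = 2 + (413/313 + 107642) = 2 + 33692359/313 = 33692985/313 ≈ 1.0765e+5)
x(660, -326) - Y = 2*(-326) - 1*33692985/313 = -652 - 33692985/313 = -33897061/313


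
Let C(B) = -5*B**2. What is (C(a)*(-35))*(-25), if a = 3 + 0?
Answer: -39375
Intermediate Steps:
a = 3
(C(a)*(-35))*(-25) = (-5*3**2*(-35))*(-25) = (-5*9*(-35))*(-25) = -45*(-35)*(-25) = 1575*(-25) = -39375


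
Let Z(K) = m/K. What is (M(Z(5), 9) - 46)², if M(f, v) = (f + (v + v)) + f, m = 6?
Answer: 16384/25 ≈ 655.36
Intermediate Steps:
Z(K) = 6/K
M(f, v) = 2*f + 2*v (M(f, v) = (f + 2*v) + f = 2*f + 2*v)
(M(Z(5), 9) - 46)² = ((2*(6/5) + 2*9) - 46)² = ((2*(6*(⅕)) + 18) - 46)² = ((2*(6/5) + 18) - 46)² = ((12/5 + 18) - 46)² = (102/5 - 46)² = (-128/5)² = 16384/25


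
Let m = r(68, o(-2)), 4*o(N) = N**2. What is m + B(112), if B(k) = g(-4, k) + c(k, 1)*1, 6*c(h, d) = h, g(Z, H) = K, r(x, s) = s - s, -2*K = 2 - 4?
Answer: 59/3 ≈ 19.667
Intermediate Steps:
o(N) = N**2/4
K = 1 (K = -(2 - 4)/2 = -1/2*(-2) = 1)
r(x, s) = 0
g(Z, H) = 1
c(h, d) = h/6
m = 0
B(k) = 1 + k/6 (B(k) = 1 + (k/6)*1 = 1 + k/6)
m + B(112) = 0 + (1 + (1/6)*112) = 0 + (1 + 56/3) = 0 + 59/3 = 59/3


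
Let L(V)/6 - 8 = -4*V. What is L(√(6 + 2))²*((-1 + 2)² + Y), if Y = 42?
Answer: 297216 - 198144*√2 ≈ 16998.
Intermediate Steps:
L(V) = 48 - 24*V (L(V) = 48 + 6*(-4*V) = 48 - 24*V)
L(√(6 + 2))²*((-1 + 2)² + Y) = (48 - 24*√(6 + 2))²*((-1 + 2)² + 42) = (48 - 48*√2)²*(1² + 42) = (48 - 48*√2)²*(1 + 42) = (48 - 48*√2)²*43 = 43*(48 - 48*√2)²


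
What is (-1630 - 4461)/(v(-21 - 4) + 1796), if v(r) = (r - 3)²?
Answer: -6091/2580 ≈ -2.3609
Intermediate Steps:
v(r) = (-3 + r)²
(-1630 - 4461)/(v(-21 - 4) + 1796) = (-1630 - 4461)/((-3 + (-21 - 4))² + 1796) = -6091/((-3 - 25)² + 1796) = -6091/((-28)² + 1796) = -6091/(784 + 1796) = -6091/2580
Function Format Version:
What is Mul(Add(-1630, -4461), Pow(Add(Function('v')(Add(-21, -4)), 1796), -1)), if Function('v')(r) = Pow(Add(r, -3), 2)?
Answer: Rational(-6091, 2580) ≈ -2.3609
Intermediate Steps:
Function('v')(r) = Pow(Add(-3, r), 2)
Mul(Add(-1630, -4461), Pow(Add(Function('v')(Add(-21, -4)), 1796), -1)) = Mul(Add(-1630, -4461), Pow(Add(Pow(Add(-3, Add(-21, -4)), 2), 1796), -1)) = Mul(-6091, Pow(Add(Pow(Add(-3, -25), 2), 1796), -1)) = Mul(-6091, Pow(Add(Pow(-28, 2), 1796), -1)) = Mul(-6091, Pow(Add(784, 1796), -1)) = Mul(-6091, Pow(2580, -1)) = Mul(-6091, Rational(1, 2580)) = Rational(-6091, 2580)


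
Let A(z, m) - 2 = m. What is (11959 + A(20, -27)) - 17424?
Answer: -5490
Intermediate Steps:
A(z, m) = 2 + m
(11959 + A(20, -27)) - 17424 = (11959 + (2 - 27)) - 17424 = (11959 - 25) - 17424 = 11934 - 17424 = -5490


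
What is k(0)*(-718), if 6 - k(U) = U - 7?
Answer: -9334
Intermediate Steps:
k(U) = 13 - U (k(U) = 6 - (U - 7) = 6 - (-7 + U) = 6 + (7 - U) = 13 - U)
k(0)*(-718) = (13 - 1*0)*(-718) = (13 + 0)*(-718) = 13*(-718) = -9334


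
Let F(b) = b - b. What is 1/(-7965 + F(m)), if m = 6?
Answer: -1/7965 ≈ -0.00012555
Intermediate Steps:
F(b) = 0
1/(-7965 + F(m)) = 1/(-7965 + 0) = 1/(-7965) = -1/7965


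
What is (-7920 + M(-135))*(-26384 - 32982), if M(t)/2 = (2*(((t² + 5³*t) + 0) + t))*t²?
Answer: -5257784222280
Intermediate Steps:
M(t) = 2*t²*(2*t² + 252*t) (M(t) = 2*((2*(((t² + 5³*t) + 0) + t))*t²) = 2*((2*(((t² + 125*t) + 0) + t))*t²) = 2*((2*((t² + 125*t) + t))*t²) = 2*((2*(t² + 126*t))*t²) = 2*((2*t² + 252*t)*t²) = 2*(t²*(2*t² + 252*t)) = 2*t²*(2*t² + 252*t))
(-7920 + M(-135))*(-26384 - 32982) = (-7920 + 4*(-135)³*(126 - 135))*(-26384 - 32982) = (-7920 + 4*(-2460375)*(-9))*(-59366) = (-7920 + 88573500)*(-59366) = 88565580*(-59366) = -5257784222280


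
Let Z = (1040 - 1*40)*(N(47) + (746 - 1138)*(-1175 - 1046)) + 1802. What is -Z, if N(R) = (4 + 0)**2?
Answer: -870649802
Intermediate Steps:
N(R) = 16 (N(R) = 4**2 = 16)
Z = 870649802 (Z = (1040 - 1*40)*(16 + (746 - 1138)*(-1175 - 1046)) + 1802 = (1040 - 40)*(16 - 392*(-2221)) + 1802 = 1000*(16 + 870632) + 1802 = 1000*870648 + 1802 = 870648000 + 1802 = 870649802)
-Z = -1*870649802 = -870649802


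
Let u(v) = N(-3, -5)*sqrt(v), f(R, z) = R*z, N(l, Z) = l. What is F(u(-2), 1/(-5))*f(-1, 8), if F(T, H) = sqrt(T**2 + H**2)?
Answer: -8*I*sqrt(449)/5 ≈ -33.903*I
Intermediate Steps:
u(v) = -3*sqrt(v)
F(T, H) = sqrt(H**2 + T**2)
F(u(-2), 1/(-5))*f(-1, 8) = sqrt((1/(-5))**2 + (-3*I*sqrt(2))**2)*(-1*8) = sqrt((-1/5)**2 + (-3*I*sqrt(2))**2)*(-8) = sqrt(1/25 + (-3*I*sqrt(2))**2)*(-8) = sqrt(1/25 - 18)*(-8) = sqrt(-449/25)*(-8) = (I*sqrt(449)/5)*(-8) = -8*I*sqrt(449)/5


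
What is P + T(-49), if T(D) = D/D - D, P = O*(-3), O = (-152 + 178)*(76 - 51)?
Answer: -1900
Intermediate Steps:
O = 650 (O = 26*25 = 650)
P = -1950 (P = 650*(-3) = -1950)
T(D) = 1 - D
P + T(-49) = -1950 + (1 - 1*(-49)) = -1950 + (1 + 49) = -1950 + 50 = -1900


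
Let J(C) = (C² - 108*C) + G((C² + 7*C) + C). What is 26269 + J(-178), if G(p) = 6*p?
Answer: 258737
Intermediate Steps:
J(C) = -60*C + 7*C² (J(C) = (C² - 108*C) + 6*((C² + 7*C) + C) = (C² - 108*C) + 6*(C² + 8*C) = (C² - 108*C) + (6*C² + 48*C) = -60*C + 7*C²)
26269 + J(-178) = 26269 - 178*(-60 + 7*(-178)) = 26269 - 178*(-60 - 1246) = 26269 - 178*(-1306) = 26269 + 232468 = 258737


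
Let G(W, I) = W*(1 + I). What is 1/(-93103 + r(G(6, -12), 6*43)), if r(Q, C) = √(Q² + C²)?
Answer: -93103/8668097689 - 6*√1970/8668097689 ≈ -1.0772e-5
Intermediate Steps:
r(Q, C) = √(C² + Q²)
1/(-93103 + r(G(6, -12), 6*43)) = 1/(-93103 + √((6*43)² + (6*(1 - 12))²)) = 1/(-93103 + √(258² + (6*(-11))²)) = 1/(-93103 + √(66564 + (-66)²)) = 1/(-93103 + √(66564 + 4356)) = 1/(-93103 + √70920) = 1/(-93103 + 6*√1970)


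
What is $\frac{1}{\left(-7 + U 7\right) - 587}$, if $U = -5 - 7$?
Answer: $- \frac{1}{678} \approx -0.0014749$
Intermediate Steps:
$U = -12$ ($U = -5 - 7 = -12$)
$\frac{1}{\left(-7 + U 7\right) - 587} = \frac{1}{\left(-7 - 84\right) - 587} = \frac{1}{-91 - 587} = \frac{1}{-678} = - \frac{1}{678}$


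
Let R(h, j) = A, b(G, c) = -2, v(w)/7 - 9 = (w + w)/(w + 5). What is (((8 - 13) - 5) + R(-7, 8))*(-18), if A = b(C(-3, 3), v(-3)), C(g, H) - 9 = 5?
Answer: 216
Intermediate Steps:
C(g, H) = 14 (C(g, H) = 9 + 5 = 14)
v(w) = 63 + 14*w/(5 + w) (v(w) = 63 + 7*((w + w)/(w + 5)) = 63 + 7*((2*w)/(5 + w)) = 63 + 7*(2*w/(5 + w)) = 63 + 14*w/(5 + w))
A = -2
R(h, j) = -2
(((8 - 13) - 5) + R(-7, 8))*(-18) = (((8 - 13) - 5) - 2)*(-18) = ((-5 - 5) - 2)*(-18) = (-10 - 2)*(-18) = -12*(-18) = 216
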